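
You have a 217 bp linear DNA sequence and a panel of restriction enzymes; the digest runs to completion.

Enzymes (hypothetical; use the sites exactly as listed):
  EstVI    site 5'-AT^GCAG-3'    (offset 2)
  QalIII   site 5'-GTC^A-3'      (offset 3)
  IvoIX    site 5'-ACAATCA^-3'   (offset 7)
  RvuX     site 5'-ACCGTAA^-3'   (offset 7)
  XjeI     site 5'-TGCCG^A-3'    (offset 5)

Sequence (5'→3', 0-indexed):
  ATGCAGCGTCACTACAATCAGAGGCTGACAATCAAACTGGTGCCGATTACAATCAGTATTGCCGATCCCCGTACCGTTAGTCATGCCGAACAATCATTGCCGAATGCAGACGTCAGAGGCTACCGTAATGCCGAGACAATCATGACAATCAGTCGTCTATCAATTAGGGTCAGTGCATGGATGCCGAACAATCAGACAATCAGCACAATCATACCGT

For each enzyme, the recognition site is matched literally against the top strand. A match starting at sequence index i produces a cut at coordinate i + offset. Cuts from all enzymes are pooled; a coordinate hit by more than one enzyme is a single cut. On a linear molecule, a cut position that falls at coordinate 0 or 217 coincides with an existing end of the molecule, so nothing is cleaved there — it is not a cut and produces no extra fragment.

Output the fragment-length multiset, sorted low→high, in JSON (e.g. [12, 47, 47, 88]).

Per-enzyme occurrences:
  EstVI ATGCAG/2: at [0, 103] ⇒ [2, 105]
  QalIII GTCA/3: at [7, 79, 111, 168] ⇒ [10, 82, 114, 171]
  IvoIX ACAATCA/7: at [13, 27, 48, 89, 135, 144, 187, 195, 204] ⇒ [20, 34, 55, 96, 142, 151, 194, 202, 211]
  RvuX ACCGTAA/7: at [121] ⇒ [128]
  XjeI TGCCGA/5: at [40, 59, 83, 97, 128, 181] ⇒ [45, 64, 88, 102, 133, 186]

Pooled cuts: [2, 10, 20, 34, 45, 55, 64, 82, 88, 96, 102, 105, 114, 128, 133, 142, 151, 171, 186, 194, 202, 211]

Fragments:
  [0,2): 2 bp
  [2,10): 8 bp
  [10,20): 10 bp
  [20,34): 14 bp
  [34,45): 11 bp
  [45,55): 10 bp
  [55,64): 9 bp
  [64,82): 18 bp
  [82,88): 6 bp
  [88,96): 8 bp
  [96,102): 6 bp
  [102,105): 3 bp
  [105,114): 9 bp
  [114,128): 14 bp
  [128,133): 5 bp
  [133,142): 9 bp
  [142,151): 9 bp
  [151,171): 20 bp
  [171,186): 15 bp
  [186,194): 8 bp
  [194,202): 8 bp
  [202,211): 9 bp
  [211,217): 6 bp

[2,3,5,6,6,6,8,8,8,8,9,9,9,9,9,10,10,11,14,14,15,18,20]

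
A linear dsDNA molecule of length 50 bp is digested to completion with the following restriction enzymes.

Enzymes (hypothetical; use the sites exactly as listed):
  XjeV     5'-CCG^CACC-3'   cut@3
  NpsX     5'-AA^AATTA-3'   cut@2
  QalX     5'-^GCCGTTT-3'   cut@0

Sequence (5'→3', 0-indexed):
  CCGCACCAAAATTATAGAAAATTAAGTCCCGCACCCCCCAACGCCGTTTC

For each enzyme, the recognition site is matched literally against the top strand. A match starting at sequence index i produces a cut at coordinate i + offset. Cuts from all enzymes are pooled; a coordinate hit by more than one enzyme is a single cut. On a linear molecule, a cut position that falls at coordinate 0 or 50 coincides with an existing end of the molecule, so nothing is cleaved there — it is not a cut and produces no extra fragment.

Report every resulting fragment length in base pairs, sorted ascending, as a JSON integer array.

Scan for sites:
  XjeV (CCGCACC, off=3): starts [0, 28] → cuts [3, 31]
  NpsX (AAAATTA, off=2): starts [7, 17] → cuts [9, 19]
  QalX (GCCGTTT, off=0): starts [42] → cuts [42]

All cut coordinates (distinct, sorted): [3, 9, 19, 31, 42]

Fragment lengths:
  [0,3): 3 bp
  [3,9): 6 bp
  [9,19): 10 bp
  [19,31): 12 bp
  [31,42): 11 bp
  [42,50): 8 bp

[3,6,8,10,11,12]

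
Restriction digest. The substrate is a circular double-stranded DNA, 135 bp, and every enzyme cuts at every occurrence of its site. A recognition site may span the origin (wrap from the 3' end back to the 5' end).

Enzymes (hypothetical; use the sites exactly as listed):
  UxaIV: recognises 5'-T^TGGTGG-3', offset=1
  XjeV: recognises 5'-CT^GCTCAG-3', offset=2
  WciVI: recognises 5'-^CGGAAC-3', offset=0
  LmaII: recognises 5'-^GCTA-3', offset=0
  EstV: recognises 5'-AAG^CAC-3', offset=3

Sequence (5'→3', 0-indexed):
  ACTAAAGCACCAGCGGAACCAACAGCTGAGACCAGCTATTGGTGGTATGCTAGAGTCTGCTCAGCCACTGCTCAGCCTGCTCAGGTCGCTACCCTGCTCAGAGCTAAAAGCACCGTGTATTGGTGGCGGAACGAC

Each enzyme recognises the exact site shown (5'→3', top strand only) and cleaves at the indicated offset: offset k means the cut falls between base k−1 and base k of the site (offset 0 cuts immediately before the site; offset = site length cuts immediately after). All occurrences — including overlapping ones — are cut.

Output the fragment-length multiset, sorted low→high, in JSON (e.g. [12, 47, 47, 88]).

[5,6,6,7,8,8,9,9,9,10,10,11,16,21]

Scan for sites:
  UxaIV (TTGGTGG, off=1): starts [38, 119] → cuts [39, 120]
  XjeV (CTGCTCAG, off=2): starts [56, 67, 76, 93] → cuts [58, 69, 78, 95]
  WciVI (CGGAAC, off=0): starts [13, 126] → cuts [13, 126]
  LmaII (GCTA, off=0): starts [34, 48, 87, 102] → cuts [34, 48, 87, 102]
  EstV (AAGCAC, off=3): starts [4, 107] → cuts [7, 110]

Pooled cuts: [7, 13, 34, 39, 48, 58, 69, 78, 87, 95, 102, 110, 120, 126]

Fragments:
  7→13: 6 bp
  13→34: 21 bp
  34→39: 5 bp
  39→48: 9 bp
  48→58: 10 bp
  58→69: 11 bp
  69→78: 9 bp
  78→87: 9 bp
  87→95: 8 bp
  95→102: 7 bp
  102→110: 8 bp
  110→120: 10 bp
  120→126: 6 bp
  126→7 (wrap): 135-126+7 = 16 bp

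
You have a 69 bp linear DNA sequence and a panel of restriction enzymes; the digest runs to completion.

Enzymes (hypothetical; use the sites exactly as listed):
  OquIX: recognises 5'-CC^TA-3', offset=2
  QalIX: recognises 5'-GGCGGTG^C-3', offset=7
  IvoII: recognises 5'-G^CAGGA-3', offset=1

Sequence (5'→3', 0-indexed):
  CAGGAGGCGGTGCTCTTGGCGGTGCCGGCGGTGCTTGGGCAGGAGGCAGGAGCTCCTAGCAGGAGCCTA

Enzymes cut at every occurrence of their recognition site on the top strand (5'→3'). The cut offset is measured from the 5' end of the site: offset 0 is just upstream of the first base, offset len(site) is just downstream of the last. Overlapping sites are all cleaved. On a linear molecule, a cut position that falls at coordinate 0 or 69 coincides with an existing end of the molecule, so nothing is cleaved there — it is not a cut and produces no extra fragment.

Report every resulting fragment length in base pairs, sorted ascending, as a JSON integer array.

Per-enzyme occurrences:
  OquIX (CCTA, off=2): starts [54, 65] → cuts [56, 67]
  QalIX (GGCGGTGC, off=7): starts [5, 17, 26] → cuts [12, 24, 33]
  IvoII (GCAGGA, off=1): starts [38, 45, 58] → cuts [39, 46, 59]

All cut coordinates (distinct, sorted): [12, 24, 33, 39, 46, 56, 59, 67]

Fragment lengths:
  [0,12): 12 bp
  [12,24): 12 bp
  [24,33): 9 bp
  [33,39): 6 bp
  [39,46): 7 bp
  [46,56): 10 bp
  [56,59): 3 bp
  [59,67): 8 bp
  [67,69): 2 bp

[2,3,6,7,8,9,10,12,12]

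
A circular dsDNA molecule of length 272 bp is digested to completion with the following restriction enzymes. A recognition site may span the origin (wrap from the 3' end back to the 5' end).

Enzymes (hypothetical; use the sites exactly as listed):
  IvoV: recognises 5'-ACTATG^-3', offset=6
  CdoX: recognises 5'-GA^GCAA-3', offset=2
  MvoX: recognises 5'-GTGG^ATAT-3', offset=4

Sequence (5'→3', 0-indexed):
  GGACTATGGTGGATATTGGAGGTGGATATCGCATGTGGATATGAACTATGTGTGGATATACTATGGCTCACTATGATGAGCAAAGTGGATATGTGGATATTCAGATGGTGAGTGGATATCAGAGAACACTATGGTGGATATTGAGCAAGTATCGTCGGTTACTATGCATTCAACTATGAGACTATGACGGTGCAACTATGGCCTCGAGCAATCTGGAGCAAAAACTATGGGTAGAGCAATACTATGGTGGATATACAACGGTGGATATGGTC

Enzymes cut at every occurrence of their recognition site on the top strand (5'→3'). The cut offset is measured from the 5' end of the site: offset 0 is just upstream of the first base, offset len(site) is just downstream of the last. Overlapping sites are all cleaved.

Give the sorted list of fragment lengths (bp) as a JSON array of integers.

[4,4,4,4,5,6,7,7,8,8,9,10,10,10,11,12,12,12,13,13,14,14,16,18,19,22]

Scan for sites:
  IvoV ACTATG/6: at [2, 44, 59, 69, 127, 160, 172, 180, 194, 223, 240] ⇒ [8, 50, 65, 75, 133, 166, 178, 186, 200, 229, 246]
  CdoX GAGCAA/2: at [77, 142, 205, 215, 233] ⇒ [79, 144, 207, 217, 235]
  MvoX GTGGATAT/4: at [8, 21, 34, 51, 84, 92, 111, 133, 246, 260] ⇒ [12, 25, 38, 55, 88, 96, 115, 137, 250, 264]

Pooled cuts: [8, 12, 25, 38, 50, 55, 65, 75, 79, 88, 96, 115, 133, 137, 144, 166, 178, 186, 200, 207, 217, 229, 235, 246, 250, 264]

Fragment lengths:
  8→12: 4 bp
  12→25: 13 bp
  25→38: 13 bp
  38→50: 12 bp
  50→55: 5 bp
  55→65: 10 bp
  65→75: 10 bp
  75→79: 4 bp
  79→88: 9 bp
  88→96: 8 bp
  96→115: 19 bp
  115→133: 18 bp
  133→137: 4 bp
  137→144: 7 bp
  144→166: 22 bp
  166→178: 12 bp
  178→186: 8 bp
  186→200: 14 bp
  200→207: 7 bp
  207→217: 10 bp
  217→229: 12 bp
  229→235: 6 bp
  235→246: 11 bp
  246→250: 4 bp
  250→264: 14 bp
  264→8 (wrap): 272-264+8 = 16 bp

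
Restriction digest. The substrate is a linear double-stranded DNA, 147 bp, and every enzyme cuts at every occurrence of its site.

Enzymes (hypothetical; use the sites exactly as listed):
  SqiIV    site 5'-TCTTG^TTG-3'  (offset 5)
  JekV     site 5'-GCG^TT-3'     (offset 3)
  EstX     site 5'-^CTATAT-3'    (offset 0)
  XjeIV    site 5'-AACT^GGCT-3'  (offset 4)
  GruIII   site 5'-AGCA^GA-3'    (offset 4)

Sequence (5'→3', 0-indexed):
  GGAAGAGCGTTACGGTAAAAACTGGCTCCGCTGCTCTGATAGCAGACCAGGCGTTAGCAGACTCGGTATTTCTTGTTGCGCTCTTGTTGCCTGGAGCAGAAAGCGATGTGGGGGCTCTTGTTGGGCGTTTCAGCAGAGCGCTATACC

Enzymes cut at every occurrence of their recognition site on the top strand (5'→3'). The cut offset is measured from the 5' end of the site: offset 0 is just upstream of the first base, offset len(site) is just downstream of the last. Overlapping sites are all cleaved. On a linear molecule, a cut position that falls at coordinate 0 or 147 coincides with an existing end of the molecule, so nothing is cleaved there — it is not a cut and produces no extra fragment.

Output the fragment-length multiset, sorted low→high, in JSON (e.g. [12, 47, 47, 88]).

[6,7,8,9,9,11,12,12,14,16,21,22]

Per-enzyme occurrences:
  SqiIV TCTTGTTG/5: at [70, 81, 115] ⇒ [75, 86, 120]
  JekV GCGTT/3: at [6, 50, 124] ⇒ [9, 53, 127]
  EstX (CTATAT, off=0): no sites
  XjeIV AACTGGCT/4: at [19] ⇒ [23]
  GruIII AGCAGA/4: at [40, 55, 94, 131] ⇒ [44, 59, 98, 135]

All cut coordinates (distinct, sorted): [9, 23, 44, 53, 59, 75, 86, 98, 120, 127, 135]

Fragment lengths:
  [0,9): 9 bp
  [9,23): 14 bp
  [23,44): 21 bp
  [44,53): 9 bp
  [53,59): 6 bp
  [59,75): 16 bp
  [75,86): 11 bp
  [86,98): 12 bp
  [98,120): 22 bp
  [120,127): 7 bp
  [127,135): 8 bp
  [135,147): 12 bp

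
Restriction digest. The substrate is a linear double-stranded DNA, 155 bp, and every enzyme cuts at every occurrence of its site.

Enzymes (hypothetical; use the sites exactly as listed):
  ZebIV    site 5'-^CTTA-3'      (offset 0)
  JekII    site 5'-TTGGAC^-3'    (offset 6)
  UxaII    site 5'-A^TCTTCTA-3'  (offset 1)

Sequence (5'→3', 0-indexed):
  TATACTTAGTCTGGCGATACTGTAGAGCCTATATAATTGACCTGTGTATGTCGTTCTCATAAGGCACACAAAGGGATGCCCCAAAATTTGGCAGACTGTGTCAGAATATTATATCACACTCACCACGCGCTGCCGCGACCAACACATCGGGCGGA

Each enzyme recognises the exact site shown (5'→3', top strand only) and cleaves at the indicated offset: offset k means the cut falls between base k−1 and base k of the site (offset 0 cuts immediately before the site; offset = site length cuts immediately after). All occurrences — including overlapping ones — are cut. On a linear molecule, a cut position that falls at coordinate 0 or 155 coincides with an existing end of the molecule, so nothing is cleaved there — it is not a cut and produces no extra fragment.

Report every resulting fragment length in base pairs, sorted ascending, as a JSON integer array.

Scan for sites:
  ZebIV CTTA/0: at [4] ⇒ [4]
  JekII (TTGGAC, off=6): no sites
  UxaII (ATCTTCTA, off=1): no sites

Pooled cuts: [4]

Fragment lengths:
  [0,4): 4 bp
  [4,155): 151 bp

[4,151]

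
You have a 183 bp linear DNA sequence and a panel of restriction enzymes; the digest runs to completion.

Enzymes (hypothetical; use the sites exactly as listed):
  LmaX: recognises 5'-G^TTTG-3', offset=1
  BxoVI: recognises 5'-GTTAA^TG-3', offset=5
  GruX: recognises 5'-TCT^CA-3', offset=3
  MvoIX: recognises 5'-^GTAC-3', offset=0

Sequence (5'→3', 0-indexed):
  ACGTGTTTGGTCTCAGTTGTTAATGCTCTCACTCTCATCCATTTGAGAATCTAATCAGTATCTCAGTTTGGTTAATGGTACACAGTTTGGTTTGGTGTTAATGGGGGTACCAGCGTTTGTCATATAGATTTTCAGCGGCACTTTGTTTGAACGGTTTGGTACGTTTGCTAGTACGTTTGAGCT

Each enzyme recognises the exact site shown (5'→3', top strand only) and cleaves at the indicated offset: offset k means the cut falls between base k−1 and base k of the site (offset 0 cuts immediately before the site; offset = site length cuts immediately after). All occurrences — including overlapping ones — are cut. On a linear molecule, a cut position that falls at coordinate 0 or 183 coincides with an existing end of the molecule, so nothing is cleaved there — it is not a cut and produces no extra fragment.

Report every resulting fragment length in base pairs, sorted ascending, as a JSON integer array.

[2,3,4,5,5,5,5,5,6,6,7,8,8,8,9,9,9,10,11,28,30]

Site scan:
  LmaX (GTTTG, off=1): starts [4, 65, 84, 89, 114, 144, 153, 162, 174] → cuts [5, 66, 85, 90, 115, 145, 154, 163, 175]
  BxoVI (GTTAATG, off=5): starts [18, 70, 96] → cuts [23, 75, 101]
  GruX (TCTCA, off=3): starts [10, 26, 32, 60] → cuts [13, 29, 35, 63]
  MvoIX (GTAC, off=0): starts [77, 106, 158, 170] → cuts [77, 106, 158, 170]

All cut coordinates (distinct, sorted): [5, 13, 23, 29, 35, 63, 66, 75, 77, 85, 90, 101, 106, 115, 145, 154, 158, 163, 170, 175]

Fragments:
  [0,5): 5 bp
  [5,13): 8 bp
  [13,23): 10 bp
  [23,29): 6 bp
  [29,35): 6 bp
  [35,63): 28 bp
  [63,66): 3 bp
  [66,75): 9 bp
  [75,77): 2 bp
  [77,85): 8 bp
  [85,90): 5 bp
  [90,101): 11 bp
  [101,106): 5 bp
  [106,115): 9 bp
  [115,145): 30 bp
  [145,154): 9 bp
  [154,158): 4 bp
  [158,163): 5 bp
  [163,170): 7 bp
  [170,175): 5 bp
  [175,183): 8 bp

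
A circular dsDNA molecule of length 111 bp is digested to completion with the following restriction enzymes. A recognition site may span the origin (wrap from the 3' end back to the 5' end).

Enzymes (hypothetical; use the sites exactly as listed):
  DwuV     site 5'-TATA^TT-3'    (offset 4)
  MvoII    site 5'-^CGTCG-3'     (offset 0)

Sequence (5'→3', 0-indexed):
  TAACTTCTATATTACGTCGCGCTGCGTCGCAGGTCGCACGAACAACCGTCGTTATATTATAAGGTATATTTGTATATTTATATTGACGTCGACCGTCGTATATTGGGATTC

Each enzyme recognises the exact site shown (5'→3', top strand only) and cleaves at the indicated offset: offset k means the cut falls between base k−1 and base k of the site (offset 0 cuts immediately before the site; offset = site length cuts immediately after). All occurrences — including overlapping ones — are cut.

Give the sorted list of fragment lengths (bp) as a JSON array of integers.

[3,4,6,7,8,9,10,10,12,20,22]

Site scan:
  DwuV (TATATT, off=4): starts [7, 52, 64, 72, 78, 98] → cuts [11, 56, 68, 76, 82, 102]
  MvoII (CGTCG, off=0): starts [14, 24, 46, 86, 93] → cuts [14, 24, 46, 86, 93]

Pooled cuts: [11, 14, 24, 46, 56, 68, 76, 82, 86, 93, 102]

Fragments:
  11→14: 3 bp
  14→24: 10 bp
  24→46: 22 bp
  46→56: 10 bp
  56→68: 12 bp
  68→76: 8 bp
  76→82: 6 bp
  82→86: 4 bp
  86→93: 7 bp
  93→102: 9 bp
  102→11 (wrap): 111-102+11 = 20 bp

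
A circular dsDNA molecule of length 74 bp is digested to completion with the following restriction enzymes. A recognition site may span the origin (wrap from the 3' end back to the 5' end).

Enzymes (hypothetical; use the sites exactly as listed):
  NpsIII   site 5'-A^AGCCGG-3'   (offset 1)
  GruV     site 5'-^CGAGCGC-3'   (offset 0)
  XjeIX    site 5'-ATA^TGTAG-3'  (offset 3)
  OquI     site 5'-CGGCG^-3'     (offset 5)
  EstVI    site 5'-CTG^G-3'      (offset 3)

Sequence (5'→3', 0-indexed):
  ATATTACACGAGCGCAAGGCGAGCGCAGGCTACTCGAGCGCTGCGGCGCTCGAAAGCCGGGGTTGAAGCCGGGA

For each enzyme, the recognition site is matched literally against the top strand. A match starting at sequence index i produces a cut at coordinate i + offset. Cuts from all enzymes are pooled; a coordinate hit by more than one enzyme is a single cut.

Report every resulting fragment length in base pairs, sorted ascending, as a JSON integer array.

[6,11,12,14,15,16]

Site scan:
  NpsIII AAGCCGG/1: at [53, 65] ⇒ [54, 66]
  GruV CGAGCGC/0: at [8, 19, 34] ⇒ [8, 19, 34]
  XjeIX (ATATGTAG, off=3): no sites
  OquI CGGCG/5: at [43] ⇒ [48]
  EstVI (CTGG, off=3): no sites

All cut coordinates (distinct, sorted): [8, 19, 34, 48, 54, 66]

Fragments:
  8→19: 11 bp
  19→34: 15 bp
  34→48: 14 bp
  48→54: 6 bp
  54→66: 12 bp
  66→8 (wrap): 74-66+8 = 16 bp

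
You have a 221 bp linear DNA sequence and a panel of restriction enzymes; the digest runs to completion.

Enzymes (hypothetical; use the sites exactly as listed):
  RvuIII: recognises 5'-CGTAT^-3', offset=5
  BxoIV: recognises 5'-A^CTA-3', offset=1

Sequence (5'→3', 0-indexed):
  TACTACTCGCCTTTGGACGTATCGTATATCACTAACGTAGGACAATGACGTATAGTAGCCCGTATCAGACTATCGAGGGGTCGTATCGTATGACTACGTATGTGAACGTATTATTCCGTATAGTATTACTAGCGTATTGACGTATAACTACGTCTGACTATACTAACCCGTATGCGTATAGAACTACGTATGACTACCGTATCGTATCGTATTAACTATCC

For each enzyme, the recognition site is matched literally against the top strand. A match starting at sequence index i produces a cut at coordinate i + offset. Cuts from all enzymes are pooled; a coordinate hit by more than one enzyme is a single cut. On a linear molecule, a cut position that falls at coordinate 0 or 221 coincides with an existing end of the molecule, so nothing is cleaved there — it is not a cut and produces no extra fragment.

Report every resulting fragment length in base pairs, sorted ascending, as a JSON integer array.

Scan for sites:
  RvuIII (CGTAT, off=5): starts [17, 22, 48, 60, 81, 86, 96, 106, 116, 132, 140, 168, 174, 186, 197, 202, 207] → cuts [22, 27, 53, 65, 86, 91, 101, 111, 121, 137, 145, 173, 179, 191, 202, 207, 212]
  BxoIV (ACTA, off=1): starts [1, 30, 68, 92, 127, 146, 156, 161, 182, 192, 214] → cuts [2, 31, 69, 93, 128, 147, 157, 162, 183, 193, 215]

Pooled cuts: [2, 22, 27, 31, 53, 65, 69, 86, 91, 93, 101, 111, 121, 128, 137, 145, 147, 157, 162, 173, 179, 183, 191, 193, 202, 207, 212, 215]

Fragments:
  [0,2): 2 bp
  [2,22): 20 bp
  [22,27): 5 bp
  [27,31): 4 bp
  [31,53): 22 bp
  [53,65): 12 bp
  [65,69): 4 bp
  [69,86): 17 bp
  [86,91): 5 bp
  [91,93): 2 bp
  [93,101): 8 bp
  [101,111): 10 bp
  [111,121): 10 bp
  [121,128): 7 bp
  [128,137): 9 bp
  [137,145): 8 bp
  [145,147): 2 bp
  [147,157): 10 bp
  [157,162): 5 bp
  [162,173): 11 bp
  [173,179): 6 bp
  [179,183): 4 bp
  [183,191): 8 bp
  [191,193): 2 bp
  [193,202): 9 bp
  [202,207): 5 bp
  [207,212): 5 bp
  [212,215): 3 bp
  [215,221): 6 bp

[2,2,2,2,3,4,4,4,5,5,5,5,5,6,6,7,8,8,8,9,9,10,10,10,11,12,17,20,22]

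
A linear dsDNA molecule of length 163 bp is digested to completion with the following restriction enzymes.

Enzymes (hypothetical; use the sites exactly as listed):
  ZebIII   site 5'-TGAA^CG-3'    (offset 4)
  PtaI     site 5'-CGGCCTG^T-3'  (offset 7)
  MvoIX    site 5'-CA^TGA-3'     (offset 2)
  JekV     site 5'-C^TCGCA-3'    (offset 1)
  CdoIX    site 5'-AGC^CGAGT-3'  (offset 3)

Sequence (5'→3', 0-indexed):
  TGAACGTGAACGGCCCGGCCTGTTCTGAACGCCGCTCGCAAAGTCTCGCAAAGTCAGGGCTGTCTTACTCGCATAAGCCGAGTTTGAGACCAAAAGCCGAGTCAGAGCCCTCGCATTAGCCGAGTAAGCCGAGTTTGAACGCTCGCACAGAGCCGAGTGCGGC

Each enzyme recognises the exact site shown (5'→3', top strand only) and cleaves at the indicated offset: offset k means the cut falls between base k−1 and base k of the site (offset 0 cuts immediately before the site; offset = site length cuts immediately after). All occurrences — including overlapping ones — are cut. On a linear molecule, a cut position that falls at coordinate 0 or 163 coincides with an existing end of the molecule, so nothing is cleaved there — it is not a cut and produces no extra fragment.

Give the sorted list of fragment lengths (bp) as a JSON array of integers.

[3,4,6,6,7,9,10,10,10,10,10,11,12,13,19,23]

Scan for sites:
  ZebIII (TGAACG, off=4): starts [0, 6, 25, 135] → cuts [4, 10, 29, 139]
  PtaI (CGGCCTGT, off=7): starts [15] → cuts [22]
  MvoIX (CATGA, off=2): no sites
  JekV (CTCGCA, off=1): starts [34, 44, 67, 109, 141] → cuts [35, 45, 68, 110, 142]
  CdoIX (AGCCGAGT, off=3): starts [75, 94, 117, 126, 150] → cuts [78, 97, 120, 129, 153]

All cut coordinates (distinct, sorted): [4, 10, 22, 29, 35, 45, 68, 78, 97, 110, 120, 129, 139, 142, 153]

Fragment lengths:
  [0,4): 4 bp
  [4,10): 6 bp
  [10,22): 12 bp
  [22,29): 7 bp
  [29,35): 6 bp
  [35,45): 10 bp
  [45,68): 23 bp
  [68,78): 10 bp
  [78,97): 19 bp
  [97,110): 13 bp
  [110,120): 10 bp
  [120,129): 9 bp
  [129,139): 10 bp
  [139,142): 3 bp
  [142,153): 11 bp
  [153,163): 10 bp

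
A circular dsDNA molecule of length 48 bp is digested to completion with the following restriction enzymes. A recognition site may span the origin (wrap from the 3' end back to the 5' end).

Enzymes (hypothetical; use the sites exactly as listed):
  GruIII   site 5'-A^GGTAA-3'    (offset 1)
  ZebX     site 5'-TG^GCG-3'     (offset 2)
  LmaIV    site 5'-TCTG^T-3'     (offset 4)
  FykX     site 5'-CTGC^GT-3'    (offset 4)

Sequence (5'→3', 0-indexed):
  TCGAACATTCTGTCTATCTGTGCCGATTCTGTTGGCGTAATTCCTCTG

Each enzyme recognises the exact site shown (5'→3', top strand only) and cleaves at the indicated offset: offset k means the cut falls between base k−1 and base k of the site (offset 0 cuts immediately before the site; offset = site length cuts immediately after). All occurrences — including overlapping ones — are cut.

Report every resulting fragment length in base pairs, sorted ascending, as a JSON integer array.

Scan for sites:
  GruIII (AGGTAA, off=1): no sites
  ZebX TGGCG/2: at [32] ⇒ [34]
  LmaIV TCTGT/4: at [8, 16, 27, 44] ⇒ [0, 12, 20, 31]
  FykX (CTGCGT, off=4): no sites

Pooled cuts: [0, 12, 20, 31, 34]

Fragments:
  0→12: 12 bp
  12→20: 8 bp
  20→31: 11 bp
  31→34: 3 bp
  34→0 (wrap): 48-34+0 = 14 bp

[3,8,11,12,14]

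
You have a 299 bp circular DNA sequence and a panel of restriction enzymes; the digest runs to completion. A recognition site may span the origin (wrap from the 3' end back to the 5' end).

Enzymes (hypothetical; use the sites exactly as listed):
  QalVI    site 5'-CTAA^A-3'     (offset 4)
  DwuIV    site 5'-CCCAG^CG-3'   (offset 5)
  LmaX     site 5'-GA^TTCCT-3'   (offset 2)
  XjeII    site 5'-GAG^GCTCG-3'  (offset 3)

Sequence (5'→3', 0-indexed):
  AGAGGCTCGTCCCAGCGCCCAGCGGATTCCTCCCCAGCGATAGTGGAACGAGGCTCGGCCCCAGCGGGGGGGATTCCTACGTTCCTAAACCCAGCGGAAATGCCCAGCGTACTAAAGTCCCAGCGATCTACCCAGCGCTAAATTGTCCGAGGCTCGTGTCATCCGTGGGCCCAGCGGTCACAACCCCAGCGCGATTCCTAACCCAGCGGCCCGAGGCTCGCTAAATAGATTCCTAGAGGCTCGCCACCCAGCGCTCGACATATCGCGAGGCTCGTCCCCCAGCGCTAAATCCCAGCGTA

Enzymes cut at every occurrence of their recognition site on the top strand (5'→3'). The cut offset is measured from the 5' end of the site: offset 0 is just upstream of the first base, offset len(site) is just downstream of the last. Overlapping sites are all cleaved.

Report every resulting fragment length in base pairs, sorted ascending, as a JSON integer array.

Scan for sites:
  QalVI CTAAA/4: at [84, 111, 137, 220, 284] ⇒ [88, 115, 141, 224, 288]
  DwuIV CCCAGCG/5: at [10, 17, 32, 59, 89, 102, 118, 130, 169, 184, 201, 246, 277, 290] ⇒ [15, 22, 37, 64, 94, 107, 123, 135, 174, 189, 206, 251, 282, 295]
  LmaX GATTCCT/2: at [24, 71, 192, 227] ⇒ [26, 73, 194, 229]
  XjeII GAGGCTCG/3: at [1, 49, 148, 212, 235, 266] ⇒ [4, 52, 151, 215, 238, 269]

All cut coordinates (distinct, sorted): [4, 15, 22, 26, 37, 52, 64, 73, 88, 94, 107, 115, 123, 135, 141, 151, 174, 189, 194, 206, 215, 224, 229, 238, 251, 269, 282, 288, 295]

Fragment lengths:
  4→15: 11 bp
  15→22: 7 bp
  22→26: 4 bp
  26→37: 11 bp
  37→52: 15 bp
  52→64: 12 bp
  64→73: 9 bp
  73→88: 15 bp
  88→94: 6 bp
  94→107: 13 bp
  107→115: 8 bp
  115→123: 8 bp
  123→135: 12 bp
  135→141: 6 bp
  141→151: 10 bp
  151→174: 23 bp
  174→189: 15 bp
  189→194: 5 bp
  194→206: 12 bp
  206→215: 9 bp
  215→224: 9 bp
  224→229: 5 bp
  229→238: 9 bp
  238→251: 13 bp
  251→269: 18 bp
  269→282: 13 bp
  282→288: 6 bp
  288→295: 7 bp
  295→4 (wrap): 299-295+4 = 8 bp

[4,5,5,6,6,6,7,7,8,8,8,9,9,9,9,10,11,11,12,12,12,13,13,13,15,15,15,18,23]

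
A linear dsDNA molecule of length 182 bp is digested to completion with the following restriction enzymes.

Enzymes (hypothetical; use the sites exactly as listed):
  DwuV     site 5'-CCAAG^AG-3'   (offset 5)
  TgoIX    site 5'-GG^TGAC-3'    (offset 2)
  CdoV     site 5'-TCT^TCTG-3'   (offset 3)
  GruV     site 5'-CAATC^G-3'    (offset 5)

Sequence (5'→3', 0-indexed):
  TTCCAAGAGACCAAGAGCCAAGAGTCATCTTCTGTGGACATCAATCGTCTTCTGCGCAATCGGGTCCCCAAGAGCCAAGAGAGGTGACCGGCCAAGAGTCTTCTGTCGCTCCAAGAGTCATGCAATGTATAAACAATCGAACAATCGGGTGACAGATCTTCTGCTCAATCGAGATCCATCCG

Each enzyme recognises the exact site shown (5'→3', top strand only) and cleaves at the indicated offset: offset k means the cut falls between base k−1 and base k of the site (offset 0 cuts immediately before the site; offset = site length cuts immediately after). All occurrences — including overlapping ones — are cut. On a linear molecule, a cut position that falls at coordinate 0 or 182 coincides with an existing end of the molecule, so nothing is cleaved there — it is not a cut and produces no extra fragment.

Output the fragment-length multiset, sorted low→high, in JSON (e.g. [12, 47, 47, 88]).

Scan for sites:
  DwuV (CCAAGAG, off=5): starts [2, 10, 17, 67, 74, 91, 110] → cuts [7, 15, 22, 72, 79, 96, 115]
  TgoIX (GGTGAC, off=2): starts [82, 147] → cuts [84, 149]
  CdoV (TCTTCTG, off=3): starts [27, 47, 98, 156] → cuts [30, 50, 101, 159]
  GruV (CAATCG, off=5): starts [41, 56, 133, 141, 165] → cuts [46, 61, 138, 146, 170]

All cut coordinates (distinct, sorted): [7, 15, 22, 30, 46, 50, 61, 72, 79, 84, 96, 101, 115, 138, 146, 149, 159, 170]

Fragment lengths:
  [0,7): 7 bp
  [7,15): 8 bp
  [15,22): 7 bp
  [22,30): 8 bp
  [30,46): 16 bp
  [46,50): 4 bp
  [50,61): 11 bp
  [61,72): 11 bp
  [72,79): 7 bp
  [79,84): 5 bp
  [84,96): 12 bp
  [96,101): 5 bp
  [101,115): 14 bp
  [115,138): 23 bp
  [138,146): 8 bp
  [146,149): 3 bp
  [149,159): 10 bp
  [159,170): 11 bp
  [170,182): 12 bp

[3,4,5,5,7,7,7,8,8,8,10,11,11,11,12,12,14,16,23]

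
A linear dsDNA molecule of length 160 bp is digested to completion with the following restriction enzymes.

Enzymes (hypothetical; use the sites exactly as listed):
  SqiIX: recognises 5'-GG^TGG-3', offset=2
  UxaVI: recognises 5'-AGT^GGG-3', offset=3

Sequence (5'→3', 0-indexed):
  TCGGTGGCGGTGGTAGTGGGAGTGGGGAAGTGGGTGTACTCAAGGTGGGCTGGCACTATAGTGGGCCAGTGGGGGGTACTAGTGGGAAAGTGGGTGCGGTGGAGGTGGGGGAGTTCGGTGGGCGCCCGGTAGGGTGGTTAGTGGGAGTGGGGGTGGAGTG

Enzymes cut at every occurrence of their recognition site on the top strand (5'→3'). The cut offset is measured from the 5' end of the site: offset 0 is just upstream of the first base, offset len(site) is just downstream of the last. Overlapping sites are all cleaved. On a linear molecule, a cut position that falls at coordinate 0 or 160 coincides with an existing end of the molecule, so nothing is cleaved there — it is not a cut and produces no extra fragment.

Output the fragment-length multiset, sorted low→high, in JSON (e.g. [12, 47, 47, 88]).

Site scan:
  SqiIX (GGTGG, off=2): starts [2, 8, 43, 97, 103, 116, 132, 151] → cuts [4, 10, 45, 99, 105, 118, 134, 153]
  UxaVI (AGTGGG, off=3): starts [14, 20, 28, 59, 67, 80, 88, 139, 145] → cuts [17, 23, 31, 62, 70, 83, 91, 142, 148]

Pooled cuts: [4, 10, 17, 23, 31, 45, 62, 70, 83, 91, 99, 105, 118, 134, 142, 148, 153]

Fragment lengths:
  [0,4): 4 bp
  [4,10): 6 bp
  [10,17): 7 bp
  [17,23): 6 bp
  [23,31): 8 bp
  [31,45): 14 bp
  [45,62): 17 bp
  [62,70): 8 bp
  [70,83): 13 bp
  [83,91): 8 bp
  [91,99): 8 bp
  [99,105): 6 bp
  [105,118): 13 bp
  [118,134): 16 bp
  [134,142): 8 bp
  [142,148): 6 bp
  [148,153): 5 bp
  [153,160): 7 bp

[4,5,6,6,6,6,7,7,8,8,8,8,8,13,13,14,16,17]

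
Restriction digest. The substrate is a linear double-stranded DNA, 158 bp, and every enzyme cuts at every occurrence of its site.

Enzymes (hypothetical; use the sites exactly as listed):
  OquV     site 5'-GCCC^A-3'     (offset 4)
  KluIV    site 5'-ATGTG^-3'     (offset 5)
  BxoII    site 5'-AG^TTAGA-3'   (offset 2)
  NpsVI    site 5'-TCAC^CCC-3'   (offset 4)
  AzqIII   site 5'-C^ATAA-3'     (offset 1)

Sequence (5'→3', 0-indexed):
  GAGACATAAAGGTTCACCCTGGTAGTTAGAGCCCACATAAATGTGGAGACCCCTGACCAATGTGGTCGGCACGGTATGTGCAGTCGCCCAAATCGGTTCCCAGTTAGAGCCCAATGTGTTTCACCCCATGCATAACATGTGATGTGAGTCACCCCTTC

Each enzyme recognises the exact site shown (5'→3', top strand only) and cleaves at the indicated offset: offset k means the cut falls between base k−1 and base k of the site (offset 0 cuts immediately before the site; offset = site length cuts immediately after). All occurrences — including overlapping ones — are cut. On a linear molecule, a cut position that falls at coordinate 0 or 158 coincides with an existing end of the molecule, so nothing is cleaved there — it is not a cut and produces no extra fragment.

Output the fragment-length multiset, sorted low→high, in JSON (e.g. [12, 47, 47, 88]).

[2,5,5,6,6,6,6,7,9,9,9,9,10,14,16,19,20]

Per-enzyme occurrences:
  OquV (GCCCA, off=4): starts [30, 85, 108] → cuts [34, 89, 112]
  KluIV (ATGTG, off=5): starts [40, 59, 75, 113, 136, 141] → cuts [45, 64, 80, 118, 141, 146]
  BxoII (AGTTAGA, off=2): starts [23, 101] → cuts [25, 103]
  NpsVI (TCACCCC, off=4): starts [120, 148] → cuts [124, 152]
  AzqIII (CATAA, off=1): starts [4, 35, 130] → cuts [5, 36, 131]

All cut coordinates (distinct, sorted): [5, 25, 34, 36, 45, 64, 80, 89, 103, 112, 118, 124, 131, 141, 146, 152]

Fragments:
  [0,5): 5 bp
  [5,25): 20 bp
  [25,34): 9 bp
  [34,36): 2 bp
  [36,45): 9 bp
  [45,64): 19 bp
  [64,80): 16 bp
  [80,89): 9 bp
  [89,103): 14 bp
  [103,112): 9 bp
  [112,118): 6 bp
  [118,124): 6 bp
  [124,131): 7 bp
  [131,141): 10 bp
  [141,146): 5 bp
  [146,152): 6 bp
  [152,158): 6 bp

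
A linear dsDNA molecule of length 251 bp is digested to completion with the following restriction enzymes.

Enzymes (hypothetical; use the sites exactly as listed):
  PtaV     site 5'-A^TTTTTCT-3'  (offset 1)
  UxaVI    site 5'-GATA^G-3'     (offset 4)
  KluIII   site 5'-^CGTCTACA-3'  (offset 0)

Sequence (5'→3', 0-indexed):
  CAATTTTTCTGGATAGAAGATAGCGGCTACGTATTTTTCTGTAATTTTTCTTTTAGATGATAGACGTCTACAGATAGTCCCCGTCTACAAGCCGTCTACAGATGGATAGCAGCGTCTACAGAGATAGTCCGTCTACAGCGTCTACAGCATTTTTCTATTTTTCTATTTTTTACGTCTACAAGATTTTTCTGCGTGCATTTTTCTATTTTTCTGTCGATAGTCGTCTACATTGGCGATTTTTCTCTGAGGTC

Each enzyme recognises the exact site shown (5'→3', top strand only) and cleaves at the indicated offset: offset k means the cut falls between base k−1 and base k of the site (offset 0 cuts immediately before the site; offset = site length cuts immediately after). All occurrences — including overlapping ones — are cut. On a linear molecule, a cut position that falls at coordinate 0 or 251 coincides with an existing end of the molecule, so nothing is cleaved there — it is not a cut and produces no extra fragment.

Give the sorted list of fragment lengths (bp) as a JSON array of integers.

Per-enzyme occurrences:
  PtaV ATTTTTCT/1: at [2, 32, 43, 148, 156, 182, 196, 204, 235] ⇒ [3, 33, 44, 149, 157, 183, 197, 205, 236]
  UxaVI GATAG/4: at [11, 18, 58, 72, 104, 122, 215] ⇒ [15, 22, 62, 76, 108, 126, 219]
  KluIII CGTCTACA/0: at [64, 81, 92, 112, 129, 138, 172, 221] ⇒ [64, 81, 92, 112, 129, 138, 172, 221]

Pooled cuts: [3, 15, 22, 33, 44, 62, 64, 76, 81, 92, 108, 112, 126, 129, 138, 149, 157, 172, 183, 197, 205, 219, 221, 236]

Fragment lengths:
  [0,3): 3 bp
  [3,15): 12 bp
  [15,22): 7 bp
  [22,33): 11 bp
  [33,44): 11 bp
  [44,62): 18 bp
  [62,64): 2 bp
  [64,76): 12 bp
  [76,81): 5 bp
  [81,92): 11 bp
  [92,108): 16 bp
  [108,112): 4 bp
  [112,126): 14 bp
  [126,129): 3 bp
  [129,138): 9 bp
  [138,149): 11 bp
  [149,157): 8 bp
  [157,172): 15 bp
  [172,183): 11 bp
  [183,197): 14 bp
  [197,205): 8 bp
  [205,219): 14 bp
  [219,221): 2 bp
  [221,236): 15 bp
  [236,251): 15 bp

[2,2,3,3,4,5,7,8,8,9,11,11,11,11,11,12,12,14,14,14,15,15,15,16,18]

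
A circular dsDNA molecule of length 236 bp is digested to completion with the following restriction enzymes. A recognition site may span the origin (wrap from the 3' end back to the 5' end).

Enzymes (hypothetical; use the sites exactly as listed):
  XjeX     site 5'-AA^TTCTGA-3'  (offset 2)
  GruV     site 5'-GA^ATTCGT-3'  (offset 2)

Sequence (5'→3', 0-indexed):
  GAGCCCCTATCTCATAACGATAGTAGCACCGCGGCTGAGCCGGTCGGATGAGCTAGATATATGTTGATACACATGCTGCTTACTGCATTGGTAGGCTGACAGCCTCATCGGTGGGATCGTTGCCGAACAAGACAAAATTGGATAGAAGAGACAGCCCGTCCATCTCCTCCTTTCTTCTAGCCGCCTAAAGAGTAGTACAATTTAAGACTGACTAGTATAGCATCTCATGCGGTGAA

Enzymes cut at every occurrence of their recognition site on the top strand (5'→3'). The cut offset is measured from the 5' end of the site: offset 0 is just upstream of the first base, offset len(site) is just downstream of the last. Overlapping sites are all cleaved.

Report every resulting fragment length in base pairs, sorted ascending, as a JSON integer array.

[236]

Scan for sites:
  XjeX (AATTCTGA, off=2): no sites
  GruV (GAATTCGT, off=2): no sites

Pooled cuts: ∅

Fragments:
  no cuts → one circular fragment of 236 bp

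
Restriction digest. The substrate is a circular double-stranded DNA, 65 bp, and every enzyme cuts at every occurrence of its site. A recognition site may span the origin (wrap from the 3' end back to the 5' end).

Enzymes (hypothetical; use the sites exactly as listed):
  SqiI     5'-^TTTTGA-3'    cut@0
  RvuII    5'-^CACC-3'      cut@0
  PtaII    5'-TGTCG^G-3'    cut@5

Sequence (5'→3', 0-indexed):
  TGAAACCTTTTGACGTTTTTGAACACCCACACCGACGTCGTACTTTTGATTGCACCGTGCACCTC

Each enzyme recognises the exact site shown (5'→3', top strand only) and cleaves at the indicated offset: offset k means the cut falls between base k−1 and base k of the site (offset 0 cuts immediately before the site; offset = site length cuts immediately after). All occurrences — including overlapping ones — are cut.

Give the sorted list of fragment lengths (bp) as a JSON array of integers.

[6,7,7,9,9,13,14]

Per-enzyme occurrences:
  SqiI (TTTTGA, off=0): starts [7, 16, 43] → cuts [7, 16, 43]
  RvuII (CACC, off=0): starts [23, 29, 52, 59] → cuts [23, 29, 52, 59]
  PtaII (TGTCGG, off=5): no sites

Pooled cuts: [7, 16, 23, 29, 43, 52, 59]

Fragments:
  7→16: 9 bp
  16→23: 7 bp
  23→29: 6 bp
  29→43: 14 bp
  43→52: 9 bp
  52→59: 7 bp
  59→7 (wrap): 65-59+7 = 13 bp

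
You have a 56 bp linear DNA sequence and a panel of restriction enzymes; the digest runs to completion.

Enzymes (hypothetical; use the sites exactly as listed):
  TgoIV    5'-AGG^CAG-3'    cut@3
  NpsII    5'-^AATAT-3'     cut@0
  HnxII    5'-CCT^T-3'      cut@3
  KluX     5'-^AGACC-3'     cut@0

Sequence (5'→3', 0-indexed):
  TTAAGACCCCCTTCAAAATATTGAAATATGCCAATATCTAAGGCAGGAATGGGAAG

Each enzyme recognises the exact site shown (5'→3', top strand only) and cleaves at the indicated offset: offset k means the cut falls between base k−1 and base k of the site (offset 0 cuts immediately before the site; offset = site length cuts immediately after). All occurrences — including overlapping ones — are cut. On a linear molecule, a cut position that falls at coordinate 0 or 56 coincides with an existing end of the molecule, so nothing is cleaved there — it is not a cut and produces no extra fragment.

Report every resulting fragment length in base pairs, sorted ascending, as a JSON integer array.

[3,4,8,8,9,11,13]

Site scan:
  TgoIV AGGCAG/3: at [40] ⇒ [43]
  NpsII AATAT/0: at [16, 24, 32] ⇒ [16, 24, 32]
  HnxII CCTT/3: at [9] ⇒ [12]
  KluX AGACC/0: at [3] ⇒ [3]

Pooled cuts: [3, 12, 16, 24, 32, 43]

Fragments:
  [0,3): 3 bp
  [3,12): 9 bp
  [12,16): 4 bp
  [16,24): 8 bp
  [24,32): 8 bp
  [32,43): 11 bp
  [43,56): 13 bp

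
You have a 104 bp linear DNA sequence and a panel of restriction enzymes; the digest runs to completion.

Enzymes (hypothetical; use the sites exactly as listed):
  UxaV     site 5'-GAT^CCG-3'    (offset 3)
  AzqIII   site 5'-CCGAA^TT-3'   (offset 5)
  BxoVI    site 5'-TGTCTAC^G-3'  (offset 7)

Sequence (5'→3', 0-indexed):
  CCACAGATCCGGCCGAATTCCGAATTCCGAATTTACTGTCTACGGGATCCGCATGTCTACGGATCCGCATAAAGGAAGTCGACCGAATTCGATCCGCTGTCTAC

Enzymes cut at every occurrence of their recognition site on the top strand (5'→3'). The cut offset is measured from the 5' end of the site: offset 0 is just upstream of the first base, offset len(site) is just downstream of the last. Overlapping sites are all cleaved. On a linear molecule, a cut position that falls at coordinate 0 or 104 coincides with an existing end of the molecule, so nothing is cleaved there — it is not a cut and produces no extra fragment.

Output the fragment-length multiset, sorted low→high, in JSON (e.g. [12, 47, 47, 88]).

Per-enzyme occurrences:
  UxaV (GATCCG, off=3): starts [5, 45, 61, 90] → cuts [8, 48, 64, 93]
  AzqIII (CCGAATT, off=5): starts [12, 19, 26, 82] → cuts [17, 24, 31, 87]
  BxoVI (TGTCTACG, off=7): starts [36, 53] → cuts [43, 60]

All cut coordinates (distinct, sorted): [8, 17, 24, 31, 43, 48, 60, 64, 87, 93]

Fragment lengths:
  [0,8): 8 bp
  [8,17): 9 bp
  [17,24): 7 bp
  [24,31): 7 bp
  [31,43): 12 bp
  [43,48): 5 bp
  [48,60): 12 bp
  [60,64): 4 bp
  [64,87): 23 bp
  [87,93): 6 bp
  [93,104): 11 bp

[4,5,6,7,7,8,9,11,12,12,23]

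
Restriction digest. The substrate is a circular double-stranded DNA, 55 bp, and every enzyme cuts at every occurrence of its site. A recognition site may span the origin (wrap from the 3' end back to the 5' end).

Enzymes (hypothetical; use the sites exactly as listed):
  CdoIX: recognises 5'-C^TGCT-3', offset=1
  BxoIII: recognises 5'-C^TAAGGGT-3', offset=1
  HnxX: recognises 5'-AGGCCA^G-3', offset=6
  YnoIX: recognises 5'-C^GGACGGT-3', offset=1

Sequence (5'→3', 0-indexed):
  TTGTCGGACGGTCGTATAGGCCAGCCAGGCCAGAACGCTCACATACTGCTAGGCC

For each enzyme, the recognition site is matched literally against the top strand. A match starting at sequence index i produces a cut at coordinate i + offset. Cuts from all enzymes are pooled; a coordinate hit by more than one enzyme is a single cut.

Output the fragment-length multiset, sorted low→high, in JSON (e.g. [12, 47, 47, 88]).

[9,14,14,18]

Site scan:
  CdoIX CTGCT/1: at [45] ⇒ [46]
  BxoIII (CTAAGGGT, off=1): no sites
  HnxX AGGCCAG/6: at [17, 26] ⇒ [23, 32]
  YnoIX CGGACGGT/1: at [4] ⇒ [5]

All cut coordinates (distinct, sorted): [5, 23, 32, 46]

Fragment lengths:
  5→23: 18 bp
  23→32: 9 bp
  32→46: 14 bp
  46→5 (wrap): 55-46+5 = 14 bp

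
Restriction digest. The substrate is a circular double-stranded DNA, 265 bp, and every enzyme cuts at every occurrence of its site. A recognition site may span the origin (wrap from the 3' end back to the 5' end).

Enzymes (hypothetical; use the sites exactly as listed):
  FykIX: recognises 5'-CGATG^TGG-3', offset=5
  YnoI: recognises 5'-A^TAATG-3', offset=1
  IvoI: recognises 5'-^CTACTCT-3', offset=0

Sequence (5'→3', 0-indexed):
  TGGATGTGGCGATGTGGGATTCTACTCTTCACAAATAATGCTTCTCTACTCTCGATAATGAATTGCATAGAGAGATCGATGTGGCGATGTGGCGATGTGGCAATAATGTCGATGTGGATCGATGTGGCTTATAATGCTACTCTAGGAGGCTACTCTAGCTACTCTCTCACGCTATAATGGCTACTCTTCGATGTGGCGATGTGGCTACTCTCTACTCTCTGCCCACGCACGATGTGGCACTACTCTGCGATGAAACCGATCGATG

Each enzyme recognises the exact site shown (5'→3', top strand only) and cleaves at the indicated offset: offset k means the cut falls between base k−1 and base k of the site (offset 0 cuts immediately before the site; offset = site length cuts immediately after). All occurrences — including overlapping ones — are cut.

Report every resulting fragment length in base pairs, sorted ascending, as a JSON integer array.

Per-enzyme occurrences:
  FykIX CGATGTGG/5: at [9, 76, 84, 92, 109, 119, 188, 196, 229, 260] ⇒ [0, 14, 81, 89, 97, 114, 124, 193, 201, 234]
  YnoI ATAATG/1: at [34, 54, 102, 130, 173] ⇒ [35, 55, 103, 131, 174]
  IvoI CTACTCT/0: at [21, 45, 136, 149, 158, 180, 204, 211, 239] ⇒ [21, 45, 136, 149, 158, 180, 204, 211, 239]

All cut coordinates (distinct, sorted): [0, 14, 21, 35, 45, 55, 81, 89, 97, 103, 114, 124, 131, 136, 149, 158, 174, 180, 193, 201, 204, 211, 234, 239]

Fragment lengths:
  0→14: 14 bp
  14→21: 7 bp
  21→35: 14 bp
  35→45: 10 bp
  45→55: 10 bp
  55→81: 26 bp
  81→89: 8 bp
  89→97: 8 bp
  97→103: 6 bp
  103→114: 11 bp
  114→124: 10 bp
  124→131: 7 bp
  131→136: 5 bp
  136→149: 13 bp
  149→158: 9 bp
  158→174: 16 bp
  174→180: 6 bp
  180→193: 13 bp
  193→201: 8 bp
  201→204: 3 bp
  204→211: 7 bp
  211→234: 23 bp
  234→239: 5 bp
  239→0 (wrap): 265-239+0 = 26 bp

[3,5,5,6,6,7,7,7,8,8,8,9,10,10,10,11,13,13,14,14,16,23,26,26]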